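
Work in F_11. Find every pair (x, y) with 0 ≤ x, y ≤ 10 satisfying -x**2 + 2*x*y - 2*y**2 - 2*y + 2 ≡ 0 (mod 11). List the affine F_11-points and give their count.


Affine F_11-points: {(0, 3), (0, 7), (3, 6), (3, 7), (4, 4), (4, 10), (5, 5), (5, 10), (6, 2), (6, 3), (9, 2), (9, 6)}; count = 12.

For each of the 121 pairs (x, y) ∈ F_11², evaluate f(x, y) mod 11. Record the zeros.
  x = 0: [0↦2, 1↦9, 2↦1, 3↦0, 4↦6, 5↦8, 6↦6, 7↦0, 8↦1, 9↦9, 10↦2]  zeros at y ∈ {3, 7}
  x = 1: [0↦1, 1↦10, 2↦4, 3↦5, 4↦2, 5↦6, 6↦6, 7↦2, 8↦5, 9↦4, 10↦10]  zeros at y ∈ ∅
  x = 2: [0↦9, 1↦9, 2↦5, 3↦8, 4↦7, 5↦2, 6↦4, 7↦2, 8↦7, 9↦8, 10↦5]  zeros at y ∈ ∅
  x = 3: [0↦4, 1↦6, 2↦4, 3↦9, 4↦10, 5↦7, 6↦0, 7↦0, 8↦7, 9↦10, 10↦9]  zeros at y ∈ {6, 7}
  x = 4: [0↦8, 1↦1, 2↦1, 3↦8, 4↦0, 5↦10, 6↦5, 7↦7, 8↦5, 9↦10, 10↦0]  zeros at y ∈ {4, 10}
  x = 5: [0↦10, 1↦5, 2↦7, 3↦5, 4↦10, 5↦0, 6↦8, 7↦1, 8↦1, 9↦8, 10↦0]  zeros at y ∈ {5, 10}
  x = 6: [0↦10, 1↦7, 2↦0, 3↦0, 4↦7, 5↦10, 6↦9, 7↦4, 8↦6, 9↦4, 10↦9]  zeros at y ∈ {2, 3}
  x = 7: [0↦8, 1↦7, 2↦2, 3↦4, 4↦2, 5↦7, 6↦8, 7↦5, 8↦9, 9↦9, 10↦5]  zeros at y ∈ ∅
  x = 8: [0↦4, 1↦5, 2↦2, 3↦6, 4↦6, 5↦2, 6↦5, 7↦4, 8↦10, 9↦1, 10↦10]  zeros at y ∈ ∅
  x = 9: [0↦9, 1↦1, 2↦0, 3↦6, 4↦8, 5↦6, 6↦0, 7↦1, 8↦9, 9↦2, 10↦2]  zeros at y ∈ {2, 6}
  x = 10: [0↦1, 1↦6, 2↦7, 3↦4, 4↦8, 5↦8, 6↦4, 7↦7, 8↦6, 9↦1, 10↦3]  zeros at y ∈ ∅
Collecting zeros: affine points = {(0, 3), (0, 7), (3, 6), (3, 7), (4, 4), (4, 10), (5, 5), (5, 10), (6, 2), (6, 3), (9, 2), (9, 6)}.
Total count |C(F_11)_aff| = 12.


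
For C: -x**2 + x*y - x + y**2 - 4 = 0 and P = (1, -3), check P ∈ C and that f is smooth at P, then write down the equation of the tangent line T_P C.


Tangent line at P: -6*x - 5*y - 9 = 0.

Step 1: f(1, -3) = 0, so P lies on C.
Step 2: partial derivatives
  f_x(x, y) = -2*x + y - 1, f_y(x, y) = x + 2*y.
  f_x(P) = -6, f_y(P) = -5 (gradient nonzero, so P is smooth).
Step 3: tangent line at P: -6·(x − 1) + -5·(y − -3) = 0.
Expanding: -6*x - 5*y - 9 = 0.


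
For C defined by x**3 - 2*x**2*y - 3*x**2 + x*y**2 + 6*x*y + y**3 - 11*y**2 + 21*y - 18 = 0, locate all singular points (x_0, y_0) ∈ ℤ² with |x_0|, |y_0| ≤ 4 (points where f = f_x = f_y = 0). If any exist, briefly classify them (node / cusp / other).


Singular points: {(3, 3)}; classification: cusp.

Compute partial derivatives:
  f_x = 3*x**2 - 4*x*y - 6*x + y**2 + 6*y.
  f_y = -2*x**2 + 2*x*y + 6*x + 3*y**2 - 22*y + 21.
Scan x_0 ∈ {−4, ..., 4}. For each x_0, f_y(x_0, y) is a polynomial in y; find its integer roots y ∈ {−4, ..., 4}, then test f_x and f at those candidates.
  x = -4: f_y(-4, y) = 3*y**2 - 30*y - 35; no integer root y with |y| ≤ 4.
  x = -3: f_y(-3, y) = 3*y**2 - 28*y - 15; no integer root y with |y| ≤ 4.
  x = -2: f_y(-2, y) = 3*y**2 - 26*y + 1; no integer root y with |y| ≤ 4.
  x = -1: f_y(-1, y) = 3*y**2 - 24*y + 13; no integer root y with |y| ≤ 4.
  x = 0: f_y(0, y) = 3*y**2 - 22*y + 21; no integer root y with |y| ≤ 4.
  x = 1: f_y(1, y) = 3*y**2 - 20*y + 25; no integer root y with |y| ≤ 4.
  x = 2: f_y(2, y) = 3*y**2 - 18*y + 25; no integer root y with |y| ≤ 4.
  x = 3: f_y(3, y) = 3*y**2 - 16*y + 21; vanishes at y ∈ {3}. (3, 3): f_x = 0, f = 0 — SINGULAR.
  x = 4: f_y(4, y) = 3*y**2 - 14*y + 13; no integer root y with |y| ≤ 4.
Only singular point on the grid: (3, 3).
Classify: substitute x = 3 + u, y = 3 + v and expand: f = u**3 - 2*u**2*v + u*v**2 + v**3 + v**2.
No constant or linear terms (consistent with a singular point). Quadratic part: v**2. Cubic part: u**3 - 2*u**2*v + u*v**2 + v**3.
The quadratic part v**2 is a perfect square, so there is a single (double) tangent line v = 0, i.e. y = 3. Restricting the cubic part to that line (v = 0) leaves u**3 ≠ 0, so f is not divisible by v and the branch is v² ≈ -u**3 to lowest order — this is a cusp.
Classification: cusp.


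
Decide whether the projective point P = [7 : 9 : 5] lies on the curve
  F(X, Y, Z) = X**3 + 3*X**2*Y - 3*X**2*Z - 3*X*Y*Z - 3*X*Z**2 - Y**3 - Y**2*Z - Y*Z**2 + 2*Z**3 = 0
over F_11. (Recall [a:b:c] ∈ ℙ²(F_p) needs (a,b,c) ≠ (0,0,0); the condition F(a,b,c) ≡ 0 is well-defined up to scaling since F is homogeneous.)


F(7,9,5) ≡ 2 (mod 11); P is NOT on the curve.

Evaluate F(7, 9, 5) term-by-term (mod 11).
  X**3 ↦ 1·343·1·1 = 343
  3*X**2*Y ↦ 3·49·9·1 = 1323
  -3*X**2*Z ↦ -3·49·1·5 = -735
  -3*X*Y*Z ↦ -3·7·9·5 = -945
  -3*X*Z**2 ↦ -3·7·1·25 = -525
  -Y**3 ↦ -1·1·729·1 = -729
  -Y**2*Z ↦ -1·1·81·5 = -405
  -Y*Z**2 ↦ -1·1·9·25 = -225
  2*Z**3 ↦ 2·1·1·125 = 250
Sum: F(7, 9, 5) = (343) + (1323) + (-735) + (-945) + (-525) + (-729) + (-405) + (-225) + (250) = -1648.
Reducing mod 11: -1648 ≡ 2 (mod 11).
Since F(a, b, c) ≡ 2 ≠ 0 (mod 11), P does NOT lie on the curve.


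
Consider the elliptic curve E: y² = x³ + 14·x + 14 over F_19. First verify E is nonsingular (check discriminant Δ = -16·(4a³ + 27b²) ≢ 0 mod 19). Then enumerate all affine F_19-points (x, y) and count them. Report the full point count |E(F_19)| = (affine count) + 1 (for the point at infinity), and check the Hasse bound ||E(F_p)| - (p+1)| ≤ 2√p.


Affine points = {(3, 8), (3, 11), (4, 1), (4, 18), (5, 0), (8, 7), (8, 12), (11, 6), (11, 13), (14, 3), (14, 16), (17, 4), (17, 15)}; affine count = 13; |E(F_19)| = 14.

Discriminant check: Δ ∝ 4a³ + 27b² = 4·14³ + 27·14² = 4·2744 + 27·196 ≡ 4 (mod 19). Nonzero ⇒ E is nonsingular.
For each x ∈ F_19, compute rhs = x³ + 14·x + 14 mod 19, then count y ∈ F_19 with y² ≡ rhs.
  x = 0: rhs = 14, matching y values: none (0 points).
  x = 1: rhs = 10, matching y values: none (0 points).
  x = 2: rhs = 12, matching y values: none (0 points).
  x = 3: rhs = 7, matching y values: 8, 11 (2 points).
  x = 4: rhs = 1, matching y values: 1, 18 (2 points).
  x = 5: rhs = 0, matching y values: 0 (1 points).
  x = 6: rhs = 10, matching y values: none (0 points).
  x = 7: rhs = 18, matching y values: none (0 points).
  x = 8: rhs = 11, matching y values: 7, 12 (2 points).
  x = 9: rhs = 14, matching y values: none (0 points).
  x = 10: rhs = 14, matching y values: none (0 points).
  x = 11: rhs = 17, matching y values: 6, 13 (2 points).
  x = 12: rhs = 10, matching y values: none (0 points).
  x = 13: rhs = 18, matching y values: none (0 points).
  x = 14: rhs = 9, matching y values: 3, 16 (2 points).
  x = 15: rhs = 8, matching y values: none (0 points).
  x = 16: rhs = 2, matching y values: none (0 points).
  x = 17: rhs = 16, matching y values: 4, 15 (2 points).
  x = 18: rhs = 18, matching y values: none (0 points).
Total affine count: 13.
Full point count |E(F_19)| = 13 + 1 = 14.
Hasse bound: |14 − (19+1)| = |-6| = 6 ≤ 2√19 ≈ 8.7178 ✓.


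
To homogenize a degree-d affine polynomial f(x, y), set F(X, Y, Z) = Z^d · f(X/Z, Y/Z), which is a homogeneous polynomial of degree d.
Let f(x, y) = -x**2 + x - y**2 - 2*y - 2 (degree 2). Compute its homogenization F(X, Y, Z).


F(X, Y, Z) = -X**2 + X*Z - Y**2 - 2*Y*Z - 2*Z**2

deg(f) = 2.
Substitute x = X/Z, y = Y/Z into f, then multiply by Z^2.
  monomial -1·x^2·y^0 ↦ -1·X^2·Y^0·Z^0.
  monomial 1·x^1·y^0 ↦ 1·X^1·Y^0·Z^1.
  monomial -1·x^0·y^2 ↦ -1·X^0·Y^2·Z^0.
  monomial -2·x^0·y^1 ↦ -2·X^0·Y^1·Z^1.
  monomial -2·x^0·y^0 ↦ -2·X^0·Y^0·Z^2.
Collecting: F(X, Y, Z) = -X**2 + X*Z - Y**2 - 2*Y*Z - 2*Z**2.


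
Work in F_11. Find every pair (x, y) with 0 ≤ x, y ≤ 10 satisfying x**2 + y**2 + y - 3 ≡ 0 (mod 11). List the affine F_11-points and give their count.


Affine F_11-points: {(1, 1), (1, 9), (4, 4), (4, 6), (5, 0), (5, 10), (6, 0), (6, 10), (7, 4), (7, 6), (10, 1), (10, 9)}; count = 12.

For each of the 121 pairs (x, y) ∈ F_11², evaluate f(x, y) mod 11. Record the zeros.
  x = 0: [0↦8, 1↦10, 2↦3, 3↦9, 4↦6, 5↦5, 6↦6, 7↦9, 8↦3, 9↦10, 10↦8]  zeros at y ∈ ∅
  x = 1: [0↦9, 1↦0, 2↦4, 3↦10, 4↦7, 5↦6, 6↦7, 7↦10, 8↦4, 9↦0, 10↦9]  zeros at y ∈ {1, 9}
  x = 2: [0↦1, 1↦3, 2↦7, 3↦2, 4↦10, 5↦9, 6↦10, 7↦2, 8↦7, 9↦3, 10↦1]  zeros at y ∈ ∅
  x = 3: [0↦6, 1↦8, 2↦1, 3↦7, 4↦4, 5↦3, 6↦4, 7↦7, 8↦1, 9↦8, 10↦6]  zeros at y ∈ ∅
  x = 4: [0↦2, 1↦4, 2↦8, 3↦3, 4↦0, 5↦10, 6↦0, 7↦3, 8↦8, 9↦4, 10↦2]  zeros at y ∈ {4, 6}
  x = 5: [0↦0, 1↦2, 2↦6, 3↦1, 4↦9, 5↦8, 6↦9, 7↦1, 8↦6, 9↦2, 10↦0]  zeros at y ∈ {0, 10}
  x = 6: [0↦0, 1↦2, 2↦6, 3↦1, 4↦9, 5↦8, 6↦9, 7↦1, 8↦6, 9↦2, 10↦0]  zeros at y ∈ {0, 10}
  x = 7: [0↦2, 1↦4, 2↦8, 3↦3, 4↦0, 5↦10, 6↦0, 7↦3, 8↦8, 9↦4, 10↦2]  zeros at y ∈ {4, 6}
  x = 8: [0↦6, 1↦8, 2↦1, 3↦7, 4↦4, 5↦3, 6↦4, 7↦7, 8↦1, 9↦8, 10↦6]  zeros at y ∈ ∅
  x = 9: [0↦1, 1↦3, 2↦7, 3↦2, 4↦10, 5↦9, 6↦10, 7↦2, 8↦7, 9↦3, 10↦1]  zeros at y ∈ ∅
  x = 10: [0↦9, 1↦0, 2↦4, 3↦10, 4↦7, 5↦6, 6↦7, 7↦10, 8↦4, 9↦0, 10↦9]  zeros at y ∈ {1, 9}
Collecting zeros: affine points = {(1, 1), (1, 9), (4, 4), (4, 6), (5, 0), (5, 10), (6, 0), (6, 10), (7, 4), (7, 6), (10, 1), (10, 9)}.
Total count |C(F_11)_aff| = 12.


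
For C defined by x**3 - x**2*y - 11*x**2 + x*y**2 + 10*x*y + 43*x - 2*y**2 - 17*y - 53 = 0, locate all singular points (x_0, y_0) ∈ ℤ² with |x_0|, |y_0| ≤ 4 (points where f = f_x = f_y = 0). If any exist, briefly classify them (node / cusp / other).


Singular points: {(3, -2)}; classification: cusp.

Compute partial derivatives:
  f_x = 3*x**2 - 2*x*y - 22*x + y**2 + 10*y + 43.
  f_y = -x**2 + 2*x*y + 10*x - 4*y - 17.
Scan x_0 ∈ {−4, ..., 4}. For each x_0, f_y(x_0, y) is a polynomial in y; find its integer roots y ∈ {−4, ..., 4}, then test f_x and f at those candidates.
  x = -4: f_y(-4, y) = -12*y - 73; no integer root y with |y| ≤ 4.
  x = -3: f_y(-3, y) = -10*y - 56; no integer root y with |y| ≤ 4.
  x = -2: f_y(-2, y) = -8*y - 41; no integer root y with |y| ≤ 4.
  x = -1: f_y(-1, y) = -6*y - 28; no integer root y with |y| ≤ 4.
  x = 0: f_y(0, y) = -4*y - 17; no integer root y with |y| ≤ 4.
  x = 1: f_y(1, y) = -2*y - 8; vanishes at y ∈ {-4}. (1, -4): f_x = 8 ≠ 0.
  x = 2: f_y(2, y) = -1; no integer root y with |y| ≤ 4.
  x = 3: f_y(3, y) = 2*y + 4; vanishes at y ∈ {-2}. (3, -2): f_x = 0, f = 0 — SINGULAR.
  x = 4: f_y(4, y) = 4*y + 7; no integer root y with |y| ≤ 4.
Only singular point on the grid: (3, -2).
Classify: substitute x = 3 + u, y = -2 + v and expand: f = u**3 - u**2*v + u*v**2 + v**2.
No constant or linear terms (consistent with a singular point). Quadratic part: v**2. Cubic part: u**3 - u**2*v + u*v**2.
The quadratic part v**2 is a perfect square, so there is a single (double) tangent line v = 0, i.e. y = -2. Restricting the cubic part to that line (v = 0) leaves u**3 ≠ 0, so f is not divisible by v and the branch is v² ≈ -u**3 to lowest order — this is a cusp.
Classification: cusp.


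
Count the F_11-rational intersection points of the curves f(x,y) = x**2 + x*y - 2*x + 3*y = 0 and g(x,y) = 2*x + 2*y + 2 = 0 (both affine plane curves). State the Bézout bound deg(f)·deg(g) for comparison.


Common zeros: {(5, 5)}; count = 1; Bézout bound = 2.

deg(f) = 2, deg(g) = 1, so Bézout bound = 2.
Scan x ∈ F_11. For each x, list the y ∈ F_11 with f(x, y) ≡ 0 and those with g(x, y) ≡ 0 (mod 11); the common zeros in that column are the intersection.
  x = 0: f ≡ 0 at y ∈ {0}; g ≡ 0 at y ∈ {10}; common: ∅.
  x = 1: f ≡ 0 at y ∈ {3}; g ≡ 0 at y ∈ {9}; common: ∅.
  x = 2: f ≡ 0 at y ∈ {0}; g ≡ 0 at y ∈ {8}; common: ∅.
  x = 3: f ≡ 0 at y ∈ {5}; g ≡ 0 at y ∈ {7}; common: ∅.
  x = 4: f ≡ 0 at y ∈ {2}; g ≡ 0 at y ∈ {6}; common: ∅.
  x = 5: f ≡ 0 at y ∈ {5}; g ≡ 0 at y ∈ {5}; common: {5}.
  x = 6: f ≡ 0 at y ∈ {1}; g ≡ 0 at y ∈ {4}; common: ∅.
  x = 7: f ≡ 0 at y ∈ {2}; g ≡ 0 at y ∈ {3}; common: ∅.
  x = 8: f ≡ 0 at y ∈ ∅; g ≡ 0 at y ∈ {2}; common: ∅.
  x = 9: f ≡ 0 at y ∈ {3}; g ≡ 0 at y ∈ {1}; common: ∅.
  x = 10: f ≡ 0 at y ∈ {4}; g ≡ 0 at y ∈ {0}; common: ∅.
Collecting: common zeros = {(5, 5)}, so the count is 1.
Comparison with the Bézout bound: 1 ≤ 2 = deg(f)·deg(g), as expected for curves with no common component (the affine F_11-count falls short of the bound because intersections may lie at infinity, over extension fields, or carry multiplicity).


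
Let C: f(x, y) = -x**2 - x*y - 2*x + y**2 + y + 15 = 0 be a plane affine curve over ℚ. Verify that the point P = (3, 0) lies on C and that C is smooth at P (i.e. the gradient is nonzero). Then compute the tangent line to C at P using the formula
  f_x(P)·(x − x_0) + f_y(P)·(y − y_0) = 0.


Tangent line at P: -8*x - 2*y + 24 = 0.

Step 1: f(3, 0) = 0, so P lies on C.
Step 2: partial derivatives
  f_x(x, y) = -2*x - y - 2, f_y(x, y) = -x + 2*y + 1.
  f_x(P) = -8, f_y(P) = -2 (gradient nonzero, so P is smooth).
Step 3: tangent line at P: -8·(x − 3) + -2·(y − 0) = 0.
Expanding: -8*x - 2*y + 24 = 0.


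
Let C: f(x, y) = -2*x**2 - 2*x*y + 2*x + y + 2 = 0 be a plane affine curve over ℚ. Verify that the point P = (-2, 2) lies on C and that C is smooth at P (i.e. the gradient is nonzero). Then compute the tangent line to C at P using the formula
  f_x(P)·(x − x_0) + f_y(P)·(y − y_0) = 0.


Tangent line at P: 6*x + 5*y + 2 = 0.

Step 1: f(-2, 2) = 0, so P lies on C.
Step 2: partial derivatives
  f_x(x, y) = -4*x - 2*y + 2, f_y(x, y) = 1 - 2*x.
  f_x(P) = 6, f_y(P) = 5 (gradient nonzero, so P is smooth).
Step 3: tangent line at P: 6·(x − -2) + 5·(y − 2) = 0.
Expanding: 6*x + 5*y + 2 = 0.


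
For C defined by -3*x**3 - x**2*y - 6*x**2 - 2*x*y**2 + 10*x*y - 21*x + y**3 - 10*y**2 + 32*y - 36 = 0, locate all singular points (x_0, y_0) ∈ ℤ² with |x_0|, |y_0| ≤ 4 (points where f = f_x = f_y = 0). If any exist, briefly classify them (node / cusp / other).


Singular points: {(-1, 3)}; classification: cusp.

Compute partial derivatives:
  f_x = -9*x**2 - 2*x*y - 12*x - 2*y**2 + 10*y - 21.
  f_y = -x**2 - 4*x*y + 10*x + 3*y**2 - 20*y + 32.
Scan x_0 ∈ {−4, ..., 4}. For each x_0, f_y(x_0, y) is a polynomial in y; find its integer roots y ∈ {−4, ..., 4}, then test f_x and f at those candidates.
  x = -4: f_y(-4, y) = 3*y**2 - 4*y - 24; no integer root y with |y| ≤ 4.
  x = -3: f_y(-3, y) = 3*y**2 - 8*y - 7; no integer root y with |y| ≤ 4.
  x = -2: f_y(-2, y) = 3*y**2 - 12*y + 8; no integer root y with |y| ≤ 4.
  x = -1: f_y(-1, y) = 3*y**2 - 16*y + 21; vanishes at y ∈ {3}. (-1, 3): f_x = 0, f = 0 — SINGULAR.
  x = 0: f_y(0, y) = 3*y**2 - 20*y + 32; vanishes at y ∈ {4}. (0, 4): f_x = -13 ≠ 0.
  x = 1: f_y(1, y) = 3*y**2 - 24*y + 41; no integer root y with |y| ≤ 4.
  x = 2: f_y(2, y) = 3*y**2 - 28*y + 48; no integer root y with |y| ≤ 4.
  x = 3: f_y(3, y) = 3*y**2 - 32*y + 53; no integer root y with |y| ≤ 4.
  x = 4: f_y(4, y) = 3*y**2 - 36*y + 56; no integer root y with |y| ≤ 4.
Only singular point on the grid: (-1, 3).
Classify: substitute x = -1 + u, y = 3 + v and expand: f = -3*u**3 - u**2*v - 2*u*v**2 + v**3 + v**2.
No constant or linear terms (consistent with a singular point). Quadratic part: v**2. Cubic part: -3*u**3 - u**2*v - 2*u*v**2 + v**3.
The quadratic part v**2 is a perfect square, so there is a single (double) tangent line v = 0, i.e. y = 3. Restricting the cubic part to that line (v = 0) leaves -3*u**3 ≠ 0, so f is not divisible by v and the branch is v² ≈ 3*u**3 to lowest order — this is a cusp.
Classification: cusp.


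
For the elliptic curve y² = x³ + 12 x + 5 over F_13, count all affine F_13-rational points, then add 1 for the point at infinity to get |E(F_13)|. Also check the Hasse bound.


Affine points = {(3, 4), (3, 9), (4, 0), (7, 4), (7, 9), (9, 6), (9, 7), (11, 5), (11, 8)}; affine count = 9; |E(F_13)| = 10.

Discriminant check: Δ ∝ 4a³ + 27b² = 4·12³ + 27·5² = 4·1728 + 27·25 ≡ 8 (mod 13). Nonzero ⇒ E is nonsingular.
For each x ∈ F_13, compute rhs = x³ + 12·x + 5 mod 13, then count y ∈ F_13 with y² ≡ rhs.
  x = 0: rhs = 5, matching y values: none (0 points).
  x = 1: rhs = 5, matching y values: none (0 points).
  x = 2: rhs = 11, matching y values: none (0 points).
  x = 3: rhs = 3, matching y values: 4, 9 (2 points).
  x = 4: rhs = 0, matching y values: 0 (1 points).
  x = 5: rhs = 8, matching y values: none (0 points).
  x = 6: rhs = 7, matching y values: none (0 points).
  x = 7: rhs = 3, matching y values: 4, 9 (2 points).
  x = 8: rhs = 2, matching y values: none (0 points).
  x = 9: rhs = 10, matching y values: 6, 7 (2 points).
  x = 10: rhs = 7, matching y values: none (0 points).
  x = 11: rhs = 12, matching y values: 5, 8 (2 points).
  x = 12: rhs = 5, matching y values: none (0 points).
Total affine count: 9.
Full point count |E(F_13)| = 9 + 1 = 10.
Hasse bound: |10 − (13+1)| = |-4| = 4 ≤ 2√13 ≈ 7.2111 ✓.


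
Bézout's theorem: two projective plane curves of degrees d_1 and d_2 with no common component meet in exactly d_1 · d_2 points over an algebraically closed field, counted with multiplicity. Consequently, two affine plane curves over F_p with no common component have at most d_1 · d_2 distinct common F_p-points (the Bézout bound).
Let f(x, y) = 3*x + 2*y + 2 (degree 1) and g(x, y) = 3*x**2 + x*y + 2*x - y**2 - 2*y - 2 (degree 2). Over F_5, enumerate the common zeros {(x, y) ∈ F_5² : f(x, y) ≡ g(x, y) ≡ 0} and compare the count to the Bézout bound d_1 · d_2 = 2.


Common zeros: ∅; count = 0; Bézout bound = 2.

deg(f) = 1, deg(g) = 2, so Bézout bound = 2.
Scan x ∈ F_5. For each x, list the y ∈ F_5 with f(x, y) ≡ 0 and those with g(x, y) ≡ 0 (mod 5); the common zeros in that column are the intersection.
  x = 0: f ≡ 0 at y ∈ {4}; g ≡ 0 at y ∈ {1, 2}; common: ∅.
  x = 1: f ≡ 0 at y ∈ {0}; g ≡ 0 at y ∈ ∅; common: ∅.
  x = 2: f ≡ 0 at y ∈ {1}; g ≡ 0 at y ∈ {2, 3}; common: ∅.
  x = 3: f ≡ 0 at y ∈ {2}; g ≡ 0 at y ∈ {3}; common: ∅.
  x = 4: f ≡ 0 at y ∈ {3}; g ≡ 0 at y ∈ {1}; common: ∅.
Collecting: common zeros = ∅, so the count is 0.
Comparison with the Bézout bound: 0 ≤ 2 = deg(f)·deg(g), as expected for curves with no common component (the affine F_5-count falls short of the bound because intersections may lie at infinity, over extension fields, or carry multiplicity).


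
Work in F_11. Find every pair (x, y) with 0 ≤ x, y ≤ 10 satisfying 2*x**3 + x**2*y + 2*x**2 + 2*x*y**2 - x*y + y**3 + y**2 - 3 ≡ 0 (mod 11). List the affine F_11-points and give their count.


Affine F_11-points: {(0, 3), (0, 4), (1, 3), (2, 3), (2, 6), (2, 8), (3, 9), (5, 0), (7, 0), (8, 7), (9, 0)}; count = 11.

For each of the 121 pairs (x, y) ∈ F_11², evaluate f(x, y) mod 11. Record the zeros.
  x = 0: [0↦8, 1↦10, 2↦9, 3↦0, 4↦0, 5↦4, 6↦7, 7↦4, 8↦1, 9↦4, 10↦8]  zeros at y ∈ {3, 4}
  x = 1: [0↦1, 1↦5, 2↦10, 3↦0, 4↦3, 5↦3, 6↦6, 7↦7, 8↦1, 9↦5, 10↦3]  zeros at y ∈ {3}
  x = 2: [0↦10, 1↦7, 2↦9, 3↦0, 4↦8, 5↦6, 6↦0, 7↦7, 8↦0, 9↦7, 10↦1]  zeros at y ∈ {3, 6, 8}
  x = 3: [0↦3, 1↦6, 2↦7, 3↦1, 4↦5, 5↦3, 6↦1, 7↦5, 8↦10, 9↦0, 10↦3]  zeros at y ∈ {9}
  x = 4: [0↦3, 1↦3, 2↦5, 3↦4, 4↦6, 5↦6, 6↦10, 7↦2, 8↦10, 9↦7, 10↦10]  zeros at y ∈ ∅
  x = 5: [0↦0, 1↦10, 2↦4, 3↦10, 4↦1, 5↦5, 6↦6, 7↦10, 8↦1, 9↦7, 10↦1]  zeros at y ∈ {0}
  x = 6: [0↦6, 1↦6, 2↦5, 3↦9, 4↦2, 5↦1, 6↦1, 7↦8, 8↦6, 9↦1, 10↦10]  zeros at y ∈ ∅
  x = 7: [0↦0, 1↦3, 2↦9, 3↦2, 4↦10, 5↦6, 6↦7, 7↦8, 8↦4, 9↦1, 10↦5]  zeros at y ∈ {0}
  x = 8: [0↦5, 1↦2, 2↦6, 3↦1, 4↦4, 5↦10, 6↦3, 7↦0, 8↦7, 9↦8, 10↦9]  zeros at y ∈ {7}
  x = 9: [0↦0, 1↦4, 2↦8, 3↦7, 4↦7, 5↦3, 6↦1, 7↦7, 8↦5, 9↦1, 10↦1]  zeros at y ∈ {0}
  x = 10: [0↦8, 1↦10, 2↦5, 3↦10, 4↦9, 5↦8, 6↦2, 7↦8, 8↦10, 9↦3, 10↦4]  zeros at y ∈ ∅
Collecting zeros: affine points = {(0, 3), (0, 4), (1, 3), (2, 3), (2, 6), (2, 8), (3, 9), (5, 0), (7, 0), (8, 7), (9, 0)}.
Total count |C(F_11)_aff| = 11.


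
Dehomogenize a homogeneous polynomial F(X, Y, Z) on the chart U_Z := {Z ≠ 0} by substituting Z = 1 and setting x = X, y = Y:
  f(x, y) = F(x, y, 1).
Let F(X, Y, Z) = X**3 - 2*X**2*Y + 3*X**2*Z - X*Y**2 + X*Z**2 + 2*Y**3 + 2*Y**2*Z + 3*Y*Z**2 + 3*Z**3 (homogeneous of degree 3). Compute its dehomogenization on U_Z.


f(x, y) = x**3 - 2*x**2*y + 3*x**2 - x*y**2 + x + 2*y**3 + 2*y**2 + 3*y + 3

On U_Z we set Z = 1. Each monomial c·X^i·Y^j·Z^k in F becomes c·x^i·y^j·1^k = c·x^i·y^j.
Substituting Z = 1: F(X, Y, 1) = x**3 - 2*x**2*y + 3*x**2 - x*y**2 + x + 2*y**3 + 2*y**2 + 3*y + 3.
Note: deg(f) ≤ deg(F) = 3; strict inequality happens when F is divisible by Z (lost terms).


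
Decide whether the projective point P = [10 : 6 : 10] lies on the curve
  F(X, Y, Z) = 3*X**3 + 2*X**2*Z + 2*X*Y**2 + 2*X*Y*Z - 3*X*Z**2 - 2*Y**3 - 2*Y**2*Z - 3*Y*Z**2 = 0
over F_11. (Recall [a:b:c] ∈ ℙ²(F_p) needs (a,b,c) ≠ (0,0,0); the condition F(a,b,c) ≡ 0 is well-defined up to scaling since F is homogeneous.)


F(10,6,10) ≡ 0 (mod 11); P is on the curve.

Evaluate F(10, 6, 10) term-by-term (mod 11).
  3*X**3 ↦ 3·1000·1·1 = 3000
  2*X**2*Z ↦ 2·100·1·10 = 2000
  2*X*Y**2 ↦ 2·10·36·1 = 720
  2*X*Y*Z ↦ 2·10·6·10 = 1200
  -3*X*Z**2 ↦ -3·10·1·100 = -3000
  -2*Y**3 ↦ -2·1·216·1 = -432
  -2*Y**2*Z ↦ -2·1·36·10 = -720
  -3*Y*Z**2 ↦ -3·1·6·100 = -1800
Sum: F(10, 6, 10) = (3000) + (2000) + (720) + (1200) + (-3000) + (-432) + (-720) + (-1800) = 968.
Reducing mod 11: 968 ≡ 0 (mod 11).
Since F(a, b, c) ≡ 0 (mod 11), P lies on the curve.


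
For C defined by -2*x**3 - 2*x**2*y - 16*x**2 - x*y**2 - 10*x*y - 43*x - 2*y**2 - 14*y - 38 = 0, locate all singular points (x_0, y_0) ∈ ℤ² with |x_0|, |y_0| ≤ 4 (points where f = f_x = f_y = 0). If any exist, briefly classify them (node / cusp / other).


Singular points: {(-3, 1)}; classification: cusp.

Compute partial derivatives:
  f_x = -6*x**2 - 4*x*y - 32*x - y**2 - 10*y - 43.
  f_y = -2*x**2 - 2*x*y - 10*x - 4*y - 14.
Scan x_0 ∈ {−4, ..., 4}. For each x_0, f_y(x_0, y) is a polynomial in y; find its integer roots y ∈ {−4, ..., 4}, then test f_x and f at those candidates.
  x = -4: f_y(-4, y) = 4*y - 6; no integer root y with |y| ≤ 4.
  x = -3: f_y(-3, y) = 2*y - 2; vanishes at y ∈ {1}. (-3, 1): f_x = 0, f = 0 — SINGULAR.
  x = -2: f_y(-2, y) = -2; no integer root y with |y| ≤ 4.
  x = -1: f_y(-1, y) = -2*y - 6; vanishes at y ∈ {-3}. (-1, -3): f_x = -8 ≠ 0.
  x = 0: f_y(0, y) = -4*y - 14; no integer root y with |y| ≤ 4.
  x = 1: f_y(1, y) = -6*y - 26; no integer root y with |y| ≤ 4.
  x = 2: f_y(2, y) = -8*y - 42; no integer root y with |y| ≤ 4.
  x = 3: f_y(3, y) = -10*y - 62; no integer root y with |y| ≤ 4.
  x = 4: f_y(4, y) = -12*y - 86; no integer root y with |y| ≤ 4.
Only singular point on the grid: (-3, 1).
Classify: substitute x = -3 + u, y = 1 + v and expand: f = -2*u**3 - 2*u**2*v - u*v**2 + v**2.
No constant or linear terms (consistent with a singular point). Quadratic part: v**2. Cubic part: -2*u**3 - 2*u**2*v - u*v**2.
The quadratic part v**2 is a perfect square, so there is a single (double) tangent line v = 0, i.e. y = 1. Restricting the cubic part to that line (v = 0) leaves -2*u**3 ≠ 0, so f is not divisible by v and the branch is v² ≈ 2*u**3 to lowest order — this is a cusp.
Classification: cusp.


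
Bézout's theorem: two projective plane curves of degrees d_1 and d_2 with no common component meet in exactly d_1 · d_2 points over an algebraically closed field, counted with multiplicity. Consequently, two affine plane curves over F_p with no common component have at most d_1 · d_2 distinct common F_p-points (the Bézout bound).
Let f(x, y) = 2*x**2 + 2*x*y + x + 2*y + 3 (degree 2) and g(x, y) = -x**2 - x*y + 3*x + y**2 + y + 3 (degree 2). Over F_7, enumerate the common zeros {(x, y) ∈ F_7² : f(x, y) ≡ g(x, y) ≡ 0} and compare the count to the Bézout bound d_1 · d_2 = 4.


Common zeros: {(2, 6)}; count = 1; Bézout bound = 4.

deg(f) = 2, deg(g) = 2, so Bézout bound = 4.
Scan x ∈ F_7. For each x, list the y ∈ F_7 with f(x, y) ≡ 0 and those with g(x, y) ≡ 0 (mod 7); the common zeros in that column are the intersection.
  x = 0: f ≡ 0 at y ∈ {2}; g ≡ 0 at y ∈ ∅; common: ∅.
  x = 1: f ≡ 0 at y ∈ {2}; g ≡ 0 at y ∈ {3, 4}; common: ∅.
  x = 2: f ≡ 0 at y ∈ {6}; g ≡ 0 at y ∈ {2, 6}; common: {6}.
  x = 3: f ≡ 0 at y ∈ {4}; g ≡ 0 at y ∈ ∅; common: ∅.
  x = 4: f ≡ 0 at y ∈ {1}; g ≡ 0 at y ∈ ∅; common: ∅.
  x = 5: f ≡ 0 at y ∈ {1}; g ≡ 0 at y ∈ {0, 4}; common: ∅.
  x = 6: f ≡ 0 at y ∈ ∅; g ≡ 0 at y ∈ {2, 3}; common: ∅.
Collecting: common zeros = {(2, 6)}, so the count is 1.
Comparison with the Bézout bound: 1 ≤ 4 = deg(f)·deg(g), as expected for curves with no common component (the affine F_7-count falls short of the bound because intersections may lie at infinity, over extension fields, or carry multiplicity).


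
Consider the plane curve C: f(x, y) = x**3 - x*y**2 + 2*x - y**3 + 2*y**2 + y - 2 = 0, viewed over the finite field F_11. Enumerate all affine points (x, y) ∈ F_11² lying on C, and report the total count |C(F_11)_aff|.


Affine F_11-points: {(0, 1), (0, 2), (0, 10), (1, 7), (1, 9), (2, 5), (3, 9), (4, 4), (7, 3), (7, 5), (7, 9), (9, 7)}; count = 12.

For each of the 121 pairs (x, y) ∈ F_11², evaluate f(x, y) mod 11. Record the zeros.
  x = 0: [0↦9, 1↦0, 2↦0, 3↦3, 4↦3, 5↦5, 6↦3, 7↦2, 8↦7, 9↦1, 10↦0]  zeros at y ∈ {1, 2, 10}
  x = 1: [0↦1, 1↦2, 2↦10, 3↦8, 4↦1, 5↦5, 6↦3, 7↦0, 8↦1, 9↦0, 10↦2]  zeros at y ∈ {7, 9}
  x = 2: [0↦10, 1↦10, 2↦4, 3↦8, 4↦5, 5↦0, 6↦9, 7↦4, 8↦1, 9↦5, 10↦10]  zeros at y ∈ {5}
  x = 3: [0↦9, 1↦8, 2↦10, 3↦9, 4↦10, 5↦7, 6↦5, 7↦9, 8↦2, 9↦0, 10↦8]  zeros at y ∈ {9}
  x = 4: [0↦4, 1↦2, 2↦1, 3↦6, 4↦0, 5↦10, 6↦8, 7↦10, 8↦10, 9↦2, 10↦2]  zeros at y ∈ {4}
  x = 5: [0↦1, 1↦9, 2↦5, 3↦5, 4↦3, 5↦4, 6↦2, 7↦2, 8↦9, 9↦6, 10↦9]  zeros at y ∈ ∅
  x = 6: [0↦6, 1↦2, 2↦6, 3↦1, 4↦3, 5↦6, 6↦4, 7↦2, 8↦5, 9↦7, 10↦2]  zeros at y ∈ ∅
  x = 7: [0↦3, 1↦9, 2↦10, 3↦0, 4↦6, 5↦0, 6↦9, 7↦5, 8↦4, 9↦0, 10↦9]  zeros at y ∈ {3, 5, 9}
  x = 8: [0↦9, 1↦3, 2↦1, 3↦8, 4↦7, 5↦3, 6↦1, 7↦6, 8↦1, 9↦2, 10↦3]  zeros at y ∈ ∅
  x = 9: [0↦8, 1↦1, 2↦7, 3↦9, 4↦1, 5↦10, 6↦8, 7↦0, 8↦2, 9↦8, 10↦1]  zeros at y ∈ {7}
  x = 10: [0↦6, 1↦9, 2↦1, 3↦9, 4↦5, 5↦5, 6↦3, 7↦4, 8↦2, 9↦2, 10↦9]  zeros at y ∈ ∅
Collecting zeros: affine points = {(0, 1), (0, 2), (0, 10), (1, 7), (1, 9), (2, 5), (3, 9), (4, 4), (7, 3), (7, 5), (7, 9), (9, 7)}.
Total count |C(F_11)_aff| = 12.


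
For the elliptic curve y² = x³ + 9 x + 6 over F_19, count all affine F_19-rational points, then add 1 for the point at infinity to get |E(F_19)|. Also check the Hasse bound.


Affine points = {(0, 5), (0, 14), (1, 4), (1, 15), (4, 7), (4, 12), (5, 9), (5, 10), (8, 1), (8, 18), (11, 7), (11, 12), (14, 8), (14, 11), (15, 1), (15, 18), (16, 3), (16, 16)}; affine count = 18; |E(F_19)| = 19.

Discriminant check: Δ ∝ 4a³ + 27b² = 4·9³ + 27·6² = 4·729 + 27·36 ≡ 12 (mod 19). Nonzero ⇒ E is nonsingular.
For each x ∈ F_19, compute rhs = x³ + 9·x + 6 mod 19, then count y ∈ F_19 with y² ≡ rhs.
  x = 0: rhs = 6, matching y values: 5, 14 (2 points).
  x = 1: rhs = 16, matching y values: 4, 15 (2 points).
  x = 2: rhs = 13, matching y values: none (0 points).
  x = 3: rhs = 3, matching y values: none (0 points).
  x = 4: rhs = 11, matching y values: 7, 12 (2 points).
  x = 5: rhs = 5, matching y values: 9, 10 (2 points).
  x = 6: rhs = 10, matching y values: none (0 points).
  x = 7: rhs = 13, matching y values: none (0 points).
  x = 8: rhs = 1, matching y values: 1, 18 (2 points).
  x = 9: rhs = 18, matching y values: none (0 points).
  x = 10: rhs = 13, matching y values: none (0 points).
  x = 11: rhs = 11, matching y values: 7, 12 (2 points).
  x = 12: rhs = 18, matching y values: none (0 points).
  x = 13: rhs = 2, matching y values: none (0 points).
  x = 14: rhs = 7, matching y values: 8, 11 (2 points).
  x = 15: rhs = 1, matching y values: 1, 18 (2 points).
  x = 16: rhs = 9, matching y values: 3, 16 (2 points).
  x = 17: rhs = 18, matching y values: none (0 points).
  x = 18: rhs = 15, matching y values: none (0 points).
Total affine count: 18.
Full point count |E(F_19)| = 18 + 1 = 19.
Hasse bound: |19 − (19+1)| = |-1| = 1 ≤ 2√19 ≈ 8.7178 ✓.


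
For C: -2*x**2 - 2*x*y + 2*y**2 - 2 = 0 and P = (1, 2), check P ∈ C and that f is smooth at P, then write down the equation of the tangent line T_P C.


Tangent line at P: -8*x + 6*y - 4 = 0.

Step 1: f(1, 2) = 0, so P lies on C.
Step 2: partial derivatives
  f_x(x, y) = -4*x - 2*y, f_y(x, y) = -2*x + 4*y.
  f_x(P) = -8, f_y(P) = 6 (gradient nonzero, so P is smooth).
Step 3: tangent line at P: -8·(x − 1) + 6·(y − 2) = 0.
Expanding: -8*x + 6*y - 4 = 0.


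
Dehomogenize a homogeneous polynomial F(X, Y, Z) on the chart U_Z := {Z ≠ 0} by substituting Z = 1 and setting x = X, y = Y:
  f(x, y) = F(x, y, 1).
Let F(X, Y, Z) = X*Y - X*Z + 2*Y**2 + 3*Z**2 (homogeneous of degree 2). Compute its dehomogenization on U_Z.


f(x, y) = x*y - x + 2*y**2 + 3

On U_Z we set Z = 1. Each monomial c·X^i·Y^j·Z^k in F becomes c·x^i·y^j·1^k = c·x^i·y^j.
Substituting Z = 1: F(X, Y, 1) = x*y - x + 2*y**2 + 3.
Note: deg(f) ≤ deg(F) = 2; strict inequality happens when F is divisible by Z (lost terms).


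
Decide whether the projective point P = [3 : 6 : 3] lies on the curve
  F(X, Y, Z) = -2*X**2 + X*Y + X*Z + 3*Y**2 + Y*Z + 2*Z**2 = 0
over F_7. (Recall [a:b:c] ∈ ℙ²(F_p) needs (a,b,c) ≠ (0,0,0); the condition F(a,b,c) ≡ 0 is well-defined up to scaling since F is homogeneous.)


F(3,6,3) ≡ 6 (mod 7); P is NOT on the curve.

Evaluate F(3, 6, 3) term-by-term (mod 7).
  -2*X**2 ↦ -2·9·1·1 = -18
  X*Y ↦ 1·3·6·1 = 18
  X*Z ↦ 1·3·1·3 = 9
  3*Y**2 ↦ 3·1·36·1 = 108
  Y*Z ↦ 1·1·6·3 = 18
  2*Z**2 ↦ 2·1·1·9 = 18
Sum: F(3, 6, 3) = (-18) + (18) + (9) + (108) + (18) + (18) = 153.
Reducing mod 7: 153 ≡ 6 (mod 7).
Since F(a, b, c) ≡ 6 ≠ 0 (mod 7), P does NOT lie on the curve.


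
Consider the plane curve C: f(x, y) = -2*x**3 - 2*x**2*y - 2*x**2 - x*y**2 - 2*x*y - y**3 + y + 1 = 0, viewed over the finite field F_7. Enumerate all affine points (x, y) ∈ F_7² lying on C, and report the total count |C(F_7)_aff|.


Affine F_7-points: {(0, 5), (1, 2), (1, 5), (1, 6), (3, 1), (4, 1), (5, 1), (5, 4), (6, 3)}; count = 9.

For each of the 49 pairs (x, y) ∈ F_7², evaluate f(x, y) mod 7. Record the zeros.
  x = 0: [0↦1, 1↦1, 2↦2, 3↦5, 4↦4, 5↦0, 6↦1]  zeros at y ∈ {5}
  x = 1: [0↦4, 1↦6, 2↦0, 3↦1, 4↦3, 5↦0, 6↦0]  zeros at y ∈ {2, 5, 6}
  x = 2: [0↦5, 1↦5, 2↦2, 3↦4, 4↦5, 5↦6, 6↦1]  zeros at y ∈ ∅
  x = 3: [0↦6, 1↦0, 2↦3, 3↦2, 4↦5, 5↦6, 6↦6]  zeros at y ∈ {1}
  x = 4: [0↦2, 1↦0, 2↦5, 3↦4, 4↦5, 5↦2, 6↦3]  zeros at y ∈ {1}
  x = 5: [0↦2, 1↦0, 2↦3, 3↦5, 4↦0, 5↦3, 6↦1]  zeros at y ∈ {1, 4}
  x = 6: [0↦1, 1↦2, 2↦6, 3↦0, 4↦6, 5↦4, 6↦2]  zeros at y ∈ {3}
Collecting zeros: affine points = {(0, 5), (1, 2), (1, 5), (1, 6), (3, 1), (4, 1), (5, 1), (5, 4), (6, 3)}.
Total count |C(F_7)_aff| = 9.


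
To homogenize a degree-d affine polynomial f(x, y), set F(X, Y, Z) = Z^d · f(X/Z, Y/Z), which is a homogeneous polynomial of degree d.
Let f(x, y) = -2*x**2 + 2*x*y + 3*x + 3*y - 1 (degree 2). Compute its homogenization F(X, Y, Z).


F(X, Y, Z) = -2*X**2 + 2*X*Y + 3*X*Z + 3*Y*Z - Z**2

deg(f) = 2.
Substitute x = X/Z, y = Y/Z into f, then multiply by Z^2.
  monomial -2·x^2·y^0 ↦ -2·X^2·Y^0·Z^0.
  monomial 2·x^1·y^1 ↦ 2·X^1·Y^1·Z^0.
  monomial 3·x^1·y^0 ↦ 3·X^1·Y^0·Z^1.
  monomial 3·x^0·y^1 ↦ 3·X^0·Y^1·Z^1.
  monomial -1·x^0·y^0 ↦ -1·X^0·Y^0·Z^2.
Collecting: F(X, Y, Z) = -2*X**2 + 2*X*Y + 3*X*Z + 3*Y*Z - Z**2.


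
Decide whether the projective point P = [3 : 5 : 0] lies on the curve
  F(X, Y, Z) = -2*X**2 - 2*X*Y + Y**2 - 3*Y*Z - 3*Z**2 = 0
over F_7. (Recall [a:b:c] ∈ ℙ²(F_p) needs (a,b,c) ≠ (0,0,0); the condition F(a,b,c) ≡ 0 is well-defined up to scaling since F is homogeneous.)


F(3,5,0) ≡ 5 (mod 7); P is NOT on the curve.

Evaluate F(3, 5, 0) term-by-term (mod 7).
  -2*X**2 ↦ -2·9·1·1 = -18
  -2*X*Y ↦ -2·3·5·1 = -30
  Y**2 ↦ 1·1·25·1 = 25
  -3*Y*Z ↦ -3·1·5·0 = 0
  -3*Z**2 ↦ -3·1·1·0 = 0
Sum: F(3, 5, 0) = (-18) + (-30) + (25) + (0) + (0) = -23.
Reducing mod 7: -23 ≡ 5 (mod 7).
Since F(a, b, c) ≡ 5 ≠ 0 (mod 7), P does NOT lie on the curve.


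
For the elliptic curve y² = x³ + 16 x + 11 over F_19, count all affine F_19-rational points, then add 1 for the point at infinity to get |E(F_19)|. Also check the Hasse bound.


Affine points = {(0, 7), (0, 12), (1, 3), (1, 16), (4, 5), (4, 14), (5, 8), (5, 11), (6, 0), (8, 9), (8, 10), (11, 6), (11, 13), (15, 4), (15, 15), (17, 3), (17, 16)}; affine count = 17; |E(F_19)| = 18.

Discriminant check: Δ ∝ 4a³ + 27b² = 4·16³ + 27·11² = 4·4096 + 27·121 ≡ 5 (mod 19). Nonzero ⇒ E is nonsingular.
For each x ∈ F_19, compute rhs = x³ + 16·x + 11 mod 19, then count y ∈ F_19 with y² ≡ rhs.
  x = 0: rhs = 11, matching y values: 7, 12 (2 points).
  x = 1: rhs = 9, matching y values: 3, 16 (2 points).
  x = 2: rhs = 13, matching y values: none (0 points).
  x = 3: rhs = 10, matching y values: none (0 points).
  x = 4: rhs = 6, matching y values: 5, 14 (2 points).
  x = 5: rhs = 7, matching y values: 8, 11 (2 points).
  x = 6: rhs = 0, matching y values: 0 (1 points).
  x = 7: rhs = 10, matching y values: none (0 points).
  x = 8: rhs = 5, matching y values: 9, 10 (2 points).
  x = 9: rhs = 10, matching y values: none (0 points).
  x = 10: rhs = 12, matching y values: none (0 points).
  x = 11: rhs = 17, matching y values: 6, 13 (2 points).
  x = 12: rhs = 12, matching y values: none (0 points).
  x = 13: rhs = 3, matching y values: none (0 points).
  x = 14: rhs = 15, matching y values: none (0 points).
  x = 15: rhs = 16, matching y values: 4, 15 (2 points).
  x = 16: rhs = 12, matching y values: none (0 points).
  x = 17: rhs = 9, matching y values: 3, 16 (2 points).
  x = 18: rhs = 13, matching y values: none (0 points).
Total affine count: 17.
Full point count |E(F_19)| = 17 + 1 = 18.
Hasse bound: |18 − (19+1)| = |-2| = 2 ≤ 2√19 ≈ 8.7178 ✓.


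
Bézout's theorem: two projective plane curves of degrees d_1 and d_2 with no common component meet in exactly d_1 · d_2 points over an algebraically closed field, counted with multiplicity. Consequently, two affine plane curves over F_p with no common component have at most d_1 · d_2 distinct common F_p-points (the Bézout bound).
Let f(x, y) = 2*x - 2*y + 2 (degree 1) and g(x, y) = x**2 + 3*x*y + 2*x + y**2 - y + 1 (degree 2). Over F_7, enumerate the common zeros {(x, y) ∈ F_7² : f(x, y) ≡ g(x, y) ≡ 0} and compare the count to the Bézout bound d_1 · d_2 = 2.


Common zeros: {(4, 5), (6, 0)}; count = 2; Bézout bound = 2.

deg(f) = 1, deg(g) = 2, so Bézout bound = 2.
Scan x ∈ F_7. For each x, list the y ∈ F_7 with f(x, y) ≡ 0 and those with g(x, y) ≡ 0 (mod 7); the common zeros in that column are the intersection.
  x = 0: f ≡ 0 at y ∈ {1}; g ≡ 0 at y ∈ {3, 5}; common: ∅.
  x = 1: f ≡ 0 at y ∈ {2}; g ≡ 0 at y ∈ {1, 4}; common: ∅.
  x = 2: f ≡ 0 at y ∈ {3}; g ≡ 0 at y ∈ ∅; common: ∅.
  x = 3: f ≡ 0 at y ∈ {4}; g ≡ 0 at y ∈ {3}; common: ∅.
  x = 4: f ≡ 0 at y ∈ {5}; g ≡ 0 at y ∈ {5}; common: {5}.
  x = 5: f ≡ 0 at y ∈ {6}; g ≡ 0 at y ∈ ∅; common: ∅.
  x = 6: f ≡ 0 at y ∈ {0}; g ≡ 0 at y ∈ {0, 4}; common: {0}.
Collecting: common zeros = {(4, 5), (6, 0)}, so the count is 2.
Comparison with the Bézout bound: 2 ≤ 2 = deg(f)·deg(g), as expected for curves with no common component (the bound is attained).


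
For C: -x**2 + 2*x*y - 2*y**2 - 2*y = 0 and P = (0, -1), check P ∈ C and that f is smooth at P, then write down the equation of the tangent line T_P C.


Tangent line at P: -2*x + 2*y + 2 = 0.

Step 1: f(0, -1) = 0, so P lies on C.
Step 2: partial derivatives
  f_x(x, y) = -2*x + 2*y, f_y(x, y) = 2*x - 4*y - 2.
  f_x(P) = -2, f_y(P) = 2 (gradient nonzero, so P is smooth).
Step 3: tangent line at P: -2·(x − 0) + 2·(y − -1) = 0.
Expanding: -2*x + 2*y + 2 = 0.


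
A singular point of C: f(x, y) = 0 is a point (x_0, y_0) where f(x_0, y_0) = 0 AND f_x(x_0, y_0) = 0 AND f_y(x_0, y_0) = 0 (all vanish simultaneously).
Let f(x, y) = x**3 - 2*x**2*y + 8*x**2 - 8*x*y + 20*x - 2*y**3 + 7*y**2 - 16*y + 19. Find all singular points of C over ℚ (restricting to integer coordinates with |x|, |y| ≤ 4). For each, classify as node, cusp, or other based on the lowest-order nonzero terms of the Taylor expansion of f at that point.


Singular points: {(-2, 1)}; classification: cusp.

Compute partial derivatives:
  f_x = 3*x**2 - 4*x*y + 16*x - 8*y + 20.
  f_y = -2*x**2 - 8*x - 6*y**2 + 14*y - 16.
Scan x_0 ∈ {−4, ..., 4}. For each x_0, f_y(x_0, y) is a polynomial in y; find its integer roots y ∈ {−4, ..., 4}, then test f_x and f at those candidates.
  x = -4: f_y(-4, y) = -6*y**2 + 14*y - 16; no integer root y with |y| ≤ 4.
  x = -3: f_y(-3, y) = -6*y**2 + 14*y - 10; no integer root y with |y| ≤ 4.
  x = -2: f_y(-2, y) = -6*y**2 + 14*y - 8; vanishes at y ∈ {1}. (-2, 1): f_x = 0, f = 0 — SINGULAR.
  x = -1: f_y(-1, y) = -6*y**2 + 14*y - 10; no integer root y with |y| ≤ 4.
  x = 0: f_y(0, y) = -6*y**2 + 14*y - 16; no integer root y with |y| ≤ 4.
  x = 1: f_y(1, y) = -6*y**2 + 14*y - 26; no integer root y with |y| ≤ 4.
  x = 2: f_y(2, y) = -6*y**2 + 14*y - 40; no integer root y with |y| ≤ 4.
  x = 3: f_y(3, y) = -6*y**2 + 14*y - 58; no integer root y with |y| ≤ 4.
  x = 4: f_y(4, y) = -6*y**2 + 14*y - 80; no integer root y with |y| ≤ 4.
Only singular point on the grid: (-2, 1).
Classify: substitute x = -2 + u, y = 1 + v and expand: f = u**3 - 2*u**2*v - 2*v**3 + v**2.
No constant or linear terms (consistent with a singular point). Quadratic part: v**2. Cubic part: u**3 - 2*u**2*v - 2*v**3.
The quadratic part v**2 is a perfect square, so there is a single (double) tangent line v = 0, i.e. y = 1. Restricting the cubic part to that line (v = 0) leaves u**3 ≠ 0, so f is not divisible by v and the branch is v² ≈ -u**3 to lowest order — this is a cusp.
Classification: cusp.


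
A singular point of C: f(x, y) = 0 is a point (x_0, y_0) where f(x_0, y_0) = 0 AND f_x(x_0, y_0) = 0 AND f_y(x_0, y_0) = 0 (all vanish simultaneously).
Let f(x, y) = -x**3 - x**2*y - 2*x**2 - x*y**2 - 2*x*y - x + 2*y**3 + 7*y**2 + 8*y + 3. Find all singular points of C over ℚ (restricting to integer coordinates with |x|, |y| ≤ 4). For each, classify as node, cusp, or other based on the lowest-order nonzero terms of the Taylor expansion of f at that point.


Singular points: {(0, -1)}; classification: node.

Compute partial derivatives:
  f_x = -3*x**2 - 2*x*y - 4*x - y**2 - 2*y - 1.
  f_y = -x**2 - 2*x*y - 2*x + 6*y**2 + 14*y + 8.
Scan x_0 ∈ {−4, ..., 4}. For each x_0, f_y(x_0, y) is a polynomial in y; find its integer roots y ∈ {−4, ..., 4}, then test f_x and f at those candidates.
  x = -4: f_y(-4, y) = 6*y**2 + 22*y; vanishes at y ∈ {0}. (-4, 0): f_x = -33 ≠ 0.
  x = -3: f_y(-3, y) = 6*y**2 + 20*y + 5; no integer root y with |y| ≤ 4.
  x = -2: f_y(-2, y) = 6*y**2 + 18*y + 8; no integer root y with |y| ≤ 4.
  x = -1: f_y(-1, y) = 6*y**2 + 16*y + 9; no integer root y with |y| ≤ 4.
  x = 0: f_y(0, y) = 6*y**2 + 14*y + 8; vanishes at y ∈ {-1}. (0, -1): f_x = 0, f = 0 — SINGULAR.
  x = 1: f_y(1, y) = 6*y**2 + 12*y + 5; no integer root y with |y| ≤ 4.
  x = 2: f_y(2, y) = 6*y**2 + 10*y; vanishes at y ∈ {0}. (2, 0): f_x = -21 ≠ 0.
  x = 3: f_y(3, y) = 6*y**2 + 8*y - 7; no integer root y with |y| ≤ 4.
  x = 4: f_y(4, y) = 6*y**2 + 6*y - 16; no integer root y with |y| ≤ 4.
Only singular point on the grid: (0, -1).
Classify: substitute x = 0 + u, y = -1 + v and expand: f = -u**3 - u**2*v - u**2 - u*v**2 + 2*v**3 + v**2.
No constant or linear terms (consistent with a singular point). Quadratic part: -u**2 + v**2. Cubic part: -u**3 - u**2*v - u*v**2 + 2*v**3.
The quadratic part v**2 - u**2 = (v − u)(v + u) splits into two distinct linear factors, so there are two distinct tangent lines y − -1 = ±(x − 0) — this is a node (ordinary double point).
Classification: node.
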